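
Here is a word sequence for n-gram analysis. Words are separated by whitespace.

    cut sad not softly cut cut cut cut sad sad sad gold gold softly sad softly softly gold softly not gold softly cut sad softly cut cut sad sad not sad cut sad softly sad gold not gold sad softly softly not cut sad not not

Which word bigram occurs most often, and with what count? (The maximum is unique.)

Bigram frequencies (highest first):
  cut sad: 6
  cut cut: 4
  sad softly: 4
  sad not: 3
  softly cut: 3
  sad sad: 3
  … (15 more, each ≤ 3)

"cut sad", 6 times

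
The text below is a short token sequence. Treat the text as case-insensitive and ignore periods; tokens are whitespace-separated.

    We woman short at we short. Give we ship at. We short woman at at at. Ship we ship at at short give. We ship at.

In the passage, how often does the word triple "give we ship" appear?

2

Scanning the 24 overlapping trigram windows for "give we ship":
  position 7–9: give we ship
  position 23–25: give we ship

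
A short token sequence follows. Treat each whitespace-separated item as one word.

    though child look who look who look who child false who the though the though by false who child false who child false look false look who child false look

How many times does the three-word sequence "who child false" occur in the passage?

Scanning the 28 overlapping trigram windows for "who child false":
  position 8–10: who child false
  position 18–20: who child false
  position 21–23: who child false
  position 27–29: who child false

4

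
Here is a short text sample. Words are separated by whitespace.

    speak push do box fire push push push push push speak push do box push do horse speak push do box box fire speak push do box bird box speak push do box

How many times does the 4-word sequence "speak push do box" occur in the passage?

5

Scanning the 30 overlapping 4-gram windows for "speak push do box":
  position 1–4: speak push do box
  position 11–14: speak push do box
  position 18–21: speak push do box
  position 24–27: speak push do box
  position 30–33: speak push do box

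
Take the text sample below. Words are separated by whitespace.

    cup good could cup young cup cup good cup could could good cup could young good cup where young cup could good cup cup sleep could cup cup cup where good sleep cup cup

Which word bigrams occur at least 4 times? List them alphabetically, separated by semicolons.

Bigram counts meeting the condition (at least 4 times):
  cup cup: 5
  good cup: 4

cup cup; good cup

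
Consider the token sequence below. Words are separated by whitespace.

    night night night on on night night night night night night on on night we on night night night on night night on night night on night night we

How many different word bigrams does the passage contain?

6

29 tokens → 28 bigram windows in total.
Repeated bigrams (each contributes count−1 duplicates):
  night night: 12
  on night: 6
  night on: 5
  night we: 2
  on on: 2
22 duplicate windows → 28 − 22 = 6 distinct.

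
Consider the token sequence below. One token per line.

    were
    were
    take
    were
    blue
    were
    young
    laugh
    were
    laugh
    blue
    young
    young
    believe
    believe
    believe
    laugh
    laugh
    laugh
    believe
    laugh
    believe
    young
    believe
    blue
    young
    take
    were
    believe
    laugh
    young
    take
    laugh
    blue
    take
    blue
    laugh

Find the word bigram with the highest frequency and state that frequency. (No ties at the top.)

Bigram frequencies (highest first):
  believe laugh: 3
  take were: 2
  laugh blue: 2
  blue young: 2
  young believe: 2
  believe believe: 2
  … (20 more, each ≤ 2)

"believe laugh", 3 times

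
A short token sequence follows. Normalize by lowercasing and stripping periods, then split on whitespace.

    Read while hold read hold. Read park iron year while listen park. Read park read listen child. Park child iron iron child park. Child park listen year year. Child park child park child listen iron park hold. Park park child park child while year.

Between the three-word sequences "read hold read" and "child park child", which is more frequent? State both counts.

"read hold read": 1 occurrence
"child park child": 5 occurrences

"child park child" (5 vs 1)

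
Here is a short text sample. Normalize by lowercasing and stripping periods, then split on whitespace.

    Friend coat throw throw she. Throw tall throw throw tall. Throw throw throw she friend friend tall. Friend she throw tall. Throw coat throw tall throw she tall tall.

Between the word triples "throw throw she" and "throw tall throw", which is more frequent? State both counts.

"throw throw she": 2 occurrences
"throw tall throw": 4 occurrences

"throw tall throw" (4 vs 2)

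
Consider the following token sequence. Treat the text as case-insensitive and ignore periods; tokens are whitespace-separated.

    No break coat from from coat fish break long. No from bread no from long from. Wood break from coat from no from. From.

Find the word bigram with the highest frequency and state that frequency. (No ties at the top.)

"no from", 3 times

Bigram frequencies (highest first):
  no from: 3
  coat from: 2
  from from: 2
  from coat: 2
  no break: 1
  break coat: 1
  … (12 more, each ≤ 1)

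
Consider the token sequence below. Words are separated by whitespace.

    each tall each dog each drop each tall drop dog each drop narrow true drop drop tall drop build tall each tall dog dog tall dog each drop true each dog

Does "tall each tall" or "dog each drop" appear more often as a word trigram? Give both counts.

"tall each tall": 1 occurrence
"dog each drop": 3 occurrences

"dog each drop" (3 vs 1)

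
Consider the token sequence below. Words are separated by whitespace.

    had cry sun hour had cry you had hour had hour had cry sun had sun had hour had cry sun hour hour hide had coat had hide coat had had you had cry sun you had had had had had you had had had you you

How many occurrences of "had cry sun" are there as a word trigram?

4

Scanning the 45 overlapping trigram windows for "had cry sun":
  position 1–3: had cry sun
  position 12–14: had cry sun
  position 19–21: had cry sun
  position 33–35: had cry sun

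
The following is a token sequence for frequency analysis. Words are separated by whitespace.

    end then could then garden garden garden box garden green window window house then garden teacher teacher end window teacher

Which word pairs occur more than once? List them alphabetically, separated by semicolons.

garden garden; then garden

Bigram counts meeting the condition (more than once):
  garden garden: 2
  then garden: 2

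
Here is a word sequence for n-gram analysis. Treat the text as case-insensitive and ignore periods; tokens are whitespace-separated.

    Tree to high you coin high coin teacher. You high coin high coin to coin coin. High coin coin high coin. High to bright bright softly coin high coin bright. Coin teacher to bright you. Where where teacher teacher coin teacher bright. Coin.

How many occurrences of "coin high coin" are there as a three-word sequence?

Scanning the 41 overlapping trigram windows for "coin high coin":
  position 5–7: coin high coin
  position 11–13: coin high coin
  position 16–18: coin high coin
  position 19–21: coin high coin
  position 27–29: coin high coin

5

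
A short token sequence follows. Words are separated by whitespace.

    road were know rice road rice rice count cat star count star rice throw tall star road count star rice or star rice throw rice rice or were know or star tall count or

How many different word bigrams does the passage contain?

34 tokens → 33 bigram windows in total.
Repeated bigrams (each contributes count−1 duplicates):
  star rice: 3
  count star: 2
  or star: 2
  rice or: 2
  rice rice: 2
  rice throw: 2
  were know: 2
8 duplicate windows → 33 − 8 = 25 distinct.

25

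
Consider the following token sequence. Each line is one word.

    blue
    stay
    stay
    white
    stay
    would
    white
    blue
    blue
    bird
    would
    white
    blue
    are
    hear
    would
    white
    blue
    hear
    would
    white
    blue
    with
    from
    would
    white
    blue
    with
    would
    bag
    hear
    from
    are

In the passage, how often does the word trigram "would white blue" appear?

Scanning the 31 overlapping trigram windows for "would white blue":
  position 6–8: would white blue
  position 11–13: would white blue
  position 16–18: would white blue
  position 20–22: would white blue
  position 25–27: would white blue

5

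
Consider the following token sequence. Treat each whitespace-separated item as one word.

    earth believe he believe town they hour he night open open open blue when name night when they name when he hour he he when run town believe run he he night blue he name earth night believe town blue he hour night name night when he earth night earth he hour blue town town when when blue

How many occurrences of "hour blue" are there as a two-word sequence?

1

Scanning the 57 overlapping bigram windows for "hour blue":
  position 52–53: hour blue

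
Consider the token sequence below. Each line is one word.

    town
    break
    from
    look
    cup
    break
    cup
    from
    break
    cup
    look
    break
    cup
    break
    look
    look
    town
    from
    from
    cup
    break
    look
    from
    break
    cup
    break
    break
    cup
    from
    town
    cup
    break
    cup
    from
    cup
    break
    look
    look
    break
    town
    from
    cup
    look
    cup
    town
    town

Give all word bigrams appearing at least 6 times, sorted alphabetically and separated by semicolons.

Bigram counts meeting the condition (at least 6 times):
  break cup: 6
  cup break: 6

break cup; cup break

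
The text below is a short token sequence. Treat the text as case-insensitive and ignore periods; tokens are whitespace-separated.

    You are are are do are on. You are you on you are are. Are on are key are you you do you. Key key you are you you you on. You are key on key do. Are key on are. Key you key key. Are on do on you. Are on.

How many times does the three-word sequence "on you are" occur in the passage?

4

Scanning the 50 overlapping trigram windows for "on you are":
  position 7–9: on you are
  position 11–13: on you are
  position 31–33: on you are
  position 49–51: on you are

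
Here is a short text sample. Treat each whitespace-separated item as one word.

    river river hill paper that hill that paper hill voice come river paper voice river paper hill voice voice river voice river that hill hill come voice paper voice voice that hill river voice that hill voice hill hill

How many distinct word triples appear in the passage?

39 tokens → 37 trigram windows in total.
Repeated trigrams (each contributes count−1 duplicates):
  paper hill voice: 2
  voice that hill: 2
2 duplicate windows → 37 − 2 = 35 distinct.

35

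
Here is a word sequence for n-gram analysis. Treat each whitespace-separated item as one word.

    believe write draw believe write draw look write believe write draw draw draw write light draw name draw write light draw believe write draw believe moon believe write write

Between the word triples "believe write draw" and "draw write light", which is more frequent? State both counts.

"believe write draw" (4 vs 2)

"believe write draw": 4 occurrences
"draw write light": 2 occurrences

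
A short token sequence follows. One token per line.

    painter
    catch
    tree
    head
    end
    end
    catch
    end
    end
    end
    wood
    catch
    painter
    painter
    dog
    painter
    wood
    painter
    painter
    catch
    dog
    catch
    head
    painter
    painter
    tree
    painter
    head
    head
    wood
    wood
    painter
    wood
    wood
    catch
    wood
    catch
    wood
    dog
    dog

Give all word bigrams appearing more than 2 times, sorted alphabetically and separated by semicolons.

end end; painter painter; wood catch

Bigram counts meeting the condition (more than 2 times):
  end end: 3
  painter painter: 3
  wood catch: 3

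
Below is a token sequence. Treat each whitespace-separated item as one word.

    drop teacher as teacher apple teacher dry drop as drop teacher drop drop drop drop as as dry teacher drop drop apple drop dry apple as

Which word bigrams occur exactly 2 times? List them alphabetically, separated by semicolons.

drop as; drop teacher; teacher drop

Bigram counts meeting the condition (exactly 2 times):
  drop as: 2
  drop teacher: 2
  teacher drop: 2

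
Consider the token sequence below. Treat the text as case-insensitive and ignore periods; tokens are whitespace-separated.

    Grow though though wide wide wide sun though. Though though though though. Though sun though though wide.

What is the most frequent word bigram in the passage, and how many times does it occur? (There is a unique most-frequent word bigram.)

"though though", 7 times

Bigram frequencies (highest first):
  though though: 7
  though wide: 2
  wide wide: 2
  sun though: 2
  grow though: 1
  wide sun: 1
  … (1 more, each ≤ 1)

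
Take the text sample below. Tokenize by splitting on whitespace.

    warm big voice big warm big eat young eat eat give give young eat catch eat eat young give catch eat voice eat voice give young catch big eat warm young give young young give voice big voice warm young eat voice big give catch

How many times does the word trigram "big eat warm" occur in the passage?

1

Scanning the 43 overlapping trigram windows for "big eat warm":
  position 28–30: big eat warm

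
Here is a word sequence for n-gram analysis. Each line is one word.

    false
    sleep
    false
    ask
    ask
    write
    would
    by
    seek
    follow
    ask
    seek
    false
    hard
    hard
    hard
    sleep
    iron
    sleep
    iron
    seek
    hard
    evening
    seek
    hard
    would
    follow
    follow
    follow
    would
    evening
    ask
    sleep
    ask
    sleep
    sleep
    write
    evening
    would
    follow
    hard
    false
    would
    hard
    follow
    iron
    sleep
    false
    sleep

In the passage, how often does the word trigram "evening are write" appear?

0

Scanning the 47 overlapping trigram windows for "evening are write":
  (none found)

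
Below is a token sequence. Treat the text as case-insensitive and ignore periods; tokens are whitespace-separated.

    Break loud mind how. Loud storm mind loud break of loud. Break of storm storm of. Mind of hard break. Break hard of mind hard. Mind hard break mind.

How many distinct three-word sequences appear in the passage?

29 tokens → 27 trigram windows in total.
Repeated trigrams (each contributes count−1 duplicates):
  loud break of: 2
1 duplicate windows → 27 − 1 = 26 distinct.

26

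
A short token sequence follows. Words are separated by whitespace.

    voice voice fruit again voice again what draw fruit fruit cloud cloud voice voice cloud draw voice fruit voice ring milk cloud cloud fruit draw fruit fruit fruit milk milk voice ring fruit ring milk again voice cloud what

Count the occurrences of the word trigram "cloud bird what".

0

Scanning the 37 overlapping trigram windows for "cloud bird what":
  (none found)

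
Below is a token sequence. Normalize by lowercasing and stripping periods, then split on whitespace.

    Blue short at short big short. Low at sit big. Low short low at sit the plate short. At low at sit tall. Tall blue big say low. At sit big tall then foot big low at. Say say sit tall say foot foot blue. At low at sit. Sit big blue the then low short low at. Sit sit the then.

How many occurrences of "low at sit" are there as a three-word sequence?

Scanning the 60 overlapping trigram windows for "low at sit":
  position 7–9: low at sit
  position 13–15: low at sit
  position 20–22: low at sit
  position 28–30: low at sit
  position 47–49: low at sit
  position 57–59: low at sit

6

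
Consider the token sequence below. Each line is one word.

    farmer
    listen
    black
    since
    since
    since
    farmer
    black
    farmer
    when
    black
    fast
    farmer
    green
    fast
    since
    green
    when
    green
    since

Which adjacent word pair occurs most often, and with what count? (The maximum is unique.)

Bigram frequencies (highest first):
  since since: 2
  farmer listen: 1
  listen black: 1
  black since: 1
  since farmer: 1
  farmer black: 1
  … (12 more, each ≤ 1)

"since since", 2 times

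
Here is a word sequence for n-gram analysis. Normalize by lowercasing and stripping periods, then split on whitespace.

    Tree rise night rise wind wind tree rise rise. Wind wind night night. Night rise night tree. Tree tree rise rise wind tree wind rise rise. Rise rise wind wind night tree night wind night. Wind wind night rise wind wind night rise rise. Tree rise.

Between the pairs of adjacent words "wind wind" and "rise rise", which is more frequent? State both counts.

"wind wind": 5 occurrences
"rise rise": 6 occurrences

"rise rise" (6 vs 5)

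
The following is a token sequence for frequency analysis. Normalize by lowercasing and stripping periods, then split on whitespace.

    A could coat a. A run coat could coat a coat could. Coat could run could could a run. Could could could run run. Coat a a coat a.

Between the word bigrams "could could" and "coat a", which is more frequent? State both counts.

"could could": 3 occurrences
"coat a": 4 occurrences

"coat a" (4 vs 3)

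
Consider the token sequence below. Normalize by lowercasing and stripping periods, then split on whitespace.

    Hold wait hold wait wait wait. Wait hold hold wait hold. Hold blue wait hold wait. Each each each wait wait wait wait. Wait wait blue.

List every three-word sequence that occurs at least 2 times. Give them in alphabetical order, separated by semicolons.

hold wait hold; wait hold hold; wait hold wait; wait wait wait

Trigram counts meeting the condition (at least 2 times):
  hold wait hold: 2
  wait hold hold: 2
  wait hold wait: 2
  wait wait wait: 6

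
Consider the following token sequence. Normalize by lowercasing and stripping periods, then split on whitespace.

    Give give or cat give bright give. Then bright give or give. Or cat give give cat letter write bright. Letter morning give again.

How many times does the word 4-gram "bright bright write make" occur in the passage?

0

Scanning the 21 overlapping 4-gram windows for "bright bright write make":
  (none found)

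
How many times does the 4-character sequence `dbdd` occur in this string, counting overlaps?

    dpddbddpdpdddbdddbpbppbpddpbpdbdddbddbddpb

Sliding a length-4 window over the 42 characters (39 positions):
  position 4–7: dbdd
  position 13–16: dbdd
  position 30–33: dbdd
  position 34–37: dbdd
  position 37–40: dbdd

5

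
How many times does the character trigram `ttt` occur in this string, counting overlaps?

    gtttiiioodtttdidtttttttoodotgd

7

Sliding a length-3 window over the 30 characters (28 positions):
  position 2–4: ttt
  position 11–13: ttt
  position 17–19: ttt
  position 18–20: ttt
  position 19–21: ttt
  position 20–22: ttt
  position 21–23: ttt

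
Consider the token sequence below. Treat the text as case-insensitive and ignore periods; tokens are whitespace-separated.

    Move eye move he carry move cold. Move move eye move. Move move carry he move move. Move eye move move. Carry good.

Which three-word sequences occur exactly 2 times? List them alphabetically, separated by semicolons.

Trigram counts meeting the condition (exactly 2 times):
  eye move move: 2
  move move carry: 2
  move move eye: 2
  move move move: 2

eye move move; move move carry; move move eye; move move move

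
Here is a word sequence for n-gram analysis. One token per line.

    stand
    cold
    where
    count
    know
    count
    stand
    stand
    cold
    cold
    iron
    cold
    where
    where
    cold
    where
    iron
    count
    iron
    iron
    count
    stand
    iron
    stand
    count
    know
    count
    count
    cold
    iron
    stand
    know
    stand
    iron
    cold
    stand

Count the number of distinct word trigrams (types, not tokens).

33

36 tokens → 34 trigram windows in total.
Repeated trigrams (each contributes count−1 duplicates):
  count know count: 2
1 duplicate windows → 34 − 1 = 33 distinct.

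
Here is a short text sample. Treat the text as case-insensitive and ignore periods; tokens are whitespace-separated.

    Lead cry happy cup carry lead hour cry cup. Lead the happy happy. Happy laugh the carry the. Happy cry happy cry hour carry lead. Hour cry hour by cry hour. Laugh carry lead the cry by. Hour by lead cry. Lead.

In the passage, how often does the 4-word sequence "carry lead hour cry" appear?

Scanning the 39 overlapping 4-gram windows for "carry lead hour cry":
  position 5–8: carry lead hour cry
  position 24–27: carry lead hour cry

2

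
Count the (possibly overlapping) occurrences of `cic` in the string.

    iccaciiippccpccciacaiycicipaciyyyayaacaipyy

Sliding a length-3 window over the 43 characters (41 positions):
  position 23–25: cic

1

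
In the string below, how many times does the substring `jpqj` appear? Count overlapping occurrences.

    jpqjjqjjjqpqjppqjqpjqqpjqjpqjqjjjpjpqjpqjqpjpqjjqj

5

Sliding a length-4 window over the 50 characters (47 positions):
  position 1–4: jpqj
  position 26–29: jpqj
  position 35–38: jpqj
  position 38–41: jpqj
  position 44–47: jpqj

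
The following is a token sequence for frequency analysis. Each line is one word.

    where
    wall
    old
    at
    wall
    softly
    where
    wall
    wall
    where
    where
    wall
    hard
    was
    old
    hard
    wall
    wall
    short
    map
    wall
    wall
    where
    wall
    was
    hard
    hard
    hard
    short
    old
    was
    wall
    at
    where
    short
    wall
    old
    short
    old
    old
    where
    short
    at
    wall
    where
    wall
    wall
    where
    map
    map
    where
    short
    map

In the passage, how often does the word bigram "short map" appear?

Scanning the 52 overlapping bigram windows for "short map":
  position 19–20: short map
  position 52–53: short map

2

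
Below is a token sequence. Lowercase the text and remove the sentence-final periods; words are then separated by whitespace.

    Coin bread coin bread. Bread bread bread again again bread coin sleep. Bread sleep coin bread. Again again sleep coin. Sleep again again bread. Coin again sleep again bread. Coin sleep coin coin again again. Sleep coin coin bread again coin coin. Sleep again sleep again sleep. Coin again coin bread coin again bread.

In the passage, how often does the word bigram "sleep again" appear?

4

Scanning the 53 overlapping bigram windows for "sleep again":
  position 21–22: sleep again
  position 27–28: sleep again
  position 43–44: sleep again
  position 45–46: sleep again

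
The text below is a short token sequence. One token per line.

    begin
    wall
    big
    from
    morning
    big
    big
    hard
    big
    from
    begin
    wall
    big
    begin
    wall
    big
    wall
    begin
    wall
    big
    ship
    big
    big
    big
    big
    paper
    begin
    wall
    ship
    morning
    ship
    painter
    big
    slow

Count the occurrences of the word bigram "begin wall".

5

Scanning the 33 overlapping bigram windows for "begin wall":
  position 1–2: begin wall
  position 11–12: begin wall
  position 14–15: begin wall
  position 18–19: begin wall
  position 27–28: begin wall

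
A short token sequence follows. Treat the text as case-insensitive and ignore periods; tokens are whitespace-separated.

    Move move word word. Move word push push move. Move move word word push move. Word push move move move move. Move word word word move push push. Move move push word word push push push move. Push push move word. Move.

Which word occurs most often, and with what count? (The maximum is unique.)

Unigram frequencies (highest first):
  move: 18
  word: 12
  push: 12

"move", 18 times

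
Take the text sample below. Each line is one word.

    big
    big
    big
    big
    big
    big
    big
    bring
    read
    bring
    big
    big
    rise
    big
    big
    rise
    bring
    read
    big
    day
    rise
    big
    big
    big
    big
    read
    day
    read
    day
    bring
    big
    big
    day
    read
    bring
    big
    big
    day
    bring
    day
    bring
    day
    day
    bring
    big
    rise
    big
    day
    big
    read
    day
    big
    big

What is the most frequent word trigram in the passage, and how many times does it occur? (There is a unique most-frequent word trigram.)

"big big big", 7 times

Trigram frequencies (highest first):
  big big big: 7
  bring big big: 3
  read bring big: 2
  big big rise: 2
  big rise big: 2
  rise big big: 2
  … (29 more, each ≤ 2)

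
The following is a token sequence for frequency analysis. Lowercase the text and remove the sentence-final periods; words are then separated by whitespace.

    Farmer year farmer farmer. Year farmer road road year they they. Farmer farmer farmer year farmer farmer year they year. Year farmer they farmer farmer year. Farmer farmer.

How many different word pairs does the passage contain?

12

28 tokens → 27 bigram windows in total.
Repeated bigrams (each contributes count−1 duplicates):
  farmer farmer: 6
  farmer year: 5
  year farmer: 5
  they farmer: 2
  year they: 2
15 duplicate windows → 27 − 15 = 12 distinct.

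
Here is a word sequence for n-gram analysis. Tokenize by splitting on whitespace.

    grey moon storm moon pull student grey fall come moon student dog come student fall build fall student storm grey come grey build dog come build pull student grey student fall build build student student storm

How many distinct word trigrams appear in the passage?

32

36 tokens → 34 trigram windows in total.
Repeated trigrams (each contributes count−1 duplicates):
  pull student grey: 2
  student fall build: 2
2 duplicate windows → 34 − 2 = 32 distinct.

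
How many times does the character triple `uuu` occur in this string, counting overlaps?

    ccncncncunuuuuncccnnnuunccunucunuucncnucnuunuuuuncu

4

Sliding a length-3 window over the 51 characters (49 positions):
  position 11–13: uuu
  position 12–14: uuu
  position 45–47: uuu
  position 46–48: uuu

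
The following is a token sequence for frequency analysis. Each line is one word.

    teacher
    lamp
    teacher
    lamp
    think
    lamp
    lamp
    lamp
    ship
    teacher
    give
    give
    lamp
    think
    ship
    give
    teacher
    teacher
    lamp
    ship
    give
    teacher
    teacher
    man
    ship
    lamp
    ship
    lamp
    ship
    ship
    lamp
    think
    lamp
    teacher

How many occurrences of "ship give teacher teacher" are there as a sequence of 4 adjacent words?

2

Scanning the 31 overlapping 4-gram windows for "ship give teacher teacher":
  position 15–18: ship give teacher teacher
  position 20–23: ship give teacher teacher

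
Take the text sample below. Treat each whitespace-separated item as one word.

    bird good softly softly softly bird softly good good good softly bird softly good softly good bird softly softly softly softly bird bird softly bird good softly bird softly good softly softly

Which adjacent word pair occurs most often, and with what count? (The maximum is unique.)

"softly softly", 6 times

Bigram frequencies (highest first):
  softly softly: 6
  good softly: 5
  softly bird: 5
  bird softly: 5
  softly good: 4
  bird good: 2
  … (3 more, each ≤ 2)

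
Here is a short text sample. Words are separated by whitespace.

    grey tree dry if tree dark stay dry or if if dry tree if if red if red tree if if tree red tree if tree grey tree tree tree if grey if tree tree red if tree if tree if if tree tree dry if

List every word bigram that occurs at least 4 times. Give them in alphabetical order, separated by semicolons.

Bigram counts meeting the condition (at least 4 times):
  if if: 4
  if tree: 7
  tree if: 6
  tree tree: 4

if if; if tree; tree if; tree tree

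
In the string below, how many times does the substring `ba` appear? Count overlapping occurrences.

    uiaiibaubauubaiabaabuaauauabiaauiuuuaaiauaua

4

Sliding a length-2 window over the 44 characters (43 positions):
  position 6–7: ba
  position 9–10: ba
  position 13–14: ba
  position 17–18: ba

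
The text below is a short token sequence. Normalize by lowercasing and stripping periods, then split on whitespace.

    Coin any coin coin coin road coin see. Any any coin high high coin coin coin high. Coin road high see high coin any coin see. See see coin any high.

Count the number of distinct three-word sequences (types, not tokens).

27

31 tokens → 29 trigram windows in total.
Repeated trigrams (each contributes count−1 duplicates):
  coin any coin: 2
  coin coin coin: 2
2 duplicate windows → 29 − 2 = 27 distinct.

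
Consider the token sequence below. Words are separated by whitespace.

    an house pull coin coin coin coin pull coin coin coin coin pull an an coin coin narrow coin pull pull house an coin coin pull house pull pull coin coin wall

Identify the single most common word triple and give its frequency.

"coin coin coin", 4 times

Trigram frequencies (highest first):
  coin coin coin: 4
  pull coin coin: 3
  coin coin pull: 3
  an coin coin: 2
  an house pull: 1
  house pull coin: 1
  … (16 more, each ≤ 1)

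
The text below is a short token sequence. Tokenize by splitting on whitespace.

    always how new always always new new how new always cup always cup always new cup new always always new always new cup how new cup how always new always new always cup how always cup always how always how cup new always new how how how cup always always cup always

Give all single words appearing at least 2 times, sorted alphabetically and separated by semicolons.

Unigram counts meeting the condition (at least 2 times):
  always: 19
  cup: 10
  how: 10
  new: 13

always; cup; how; new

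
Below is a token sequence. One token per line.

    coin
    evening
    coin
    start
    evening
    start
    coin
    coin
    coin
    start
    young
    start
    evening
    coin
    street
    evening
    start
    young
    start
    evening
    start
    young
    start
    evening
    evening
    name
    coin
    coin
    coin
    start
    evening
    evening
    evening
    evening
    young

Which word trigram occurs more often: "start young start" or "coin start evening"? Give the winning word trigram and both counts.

"start young start": 3 occurrences
"coin start evening": 2 occurrences

"start young start" (3 vs 2)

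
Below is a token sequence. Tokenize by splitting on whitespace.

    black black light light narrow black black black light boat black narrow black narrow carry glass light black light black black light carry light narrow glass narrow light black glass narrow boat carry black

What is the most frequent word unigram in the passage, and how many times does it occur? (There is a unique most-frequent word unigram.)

Unigram frequencies (highest first):
  black: 12
  light: 8
  narrow: 6
  carry: 3
  glass: 3
  boat: 2

"black", 12 times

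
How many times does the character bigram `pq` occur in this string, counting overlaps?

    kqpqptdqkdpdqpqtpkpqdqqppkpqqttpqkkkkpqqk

6

Sliding a length-2 window over the 41 characters (40 positions):
  position 3–4: pq
  position 14–15: pq
  position 19–20: pq
  position 27–28: pq
  position 32–33: pq
  position 38–39: pq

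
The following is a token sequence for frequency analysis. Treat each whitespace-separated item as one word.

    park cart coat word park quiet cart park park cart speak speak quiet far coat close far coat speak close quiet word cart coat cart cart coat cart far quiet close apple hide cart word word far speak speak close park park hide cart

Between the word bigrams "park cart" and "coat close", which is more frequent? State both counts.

"park cart" (2 vs 1)

"park cart": 2 occurrences
"coat close": 1 occurrence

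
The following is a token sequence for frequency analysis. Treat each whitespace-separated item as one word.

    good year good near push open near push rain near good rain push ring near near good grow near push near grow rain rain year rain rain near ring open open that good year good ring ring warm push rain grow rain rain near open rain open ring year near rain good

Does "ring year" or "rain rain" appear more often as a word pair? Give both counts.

"rain rain" (3 vs 1)

"ring year": 1 occurrence
"rain rain": 3 occurrences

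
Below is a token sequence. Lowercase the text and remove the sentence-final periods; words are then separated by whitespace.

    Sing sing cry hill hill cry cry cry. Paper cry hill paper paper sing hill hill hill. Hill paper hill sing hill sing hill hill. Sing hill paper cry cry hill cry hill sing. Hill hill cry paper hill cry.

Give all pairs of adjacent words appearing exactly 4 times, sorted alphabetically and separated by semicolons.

cry hill; hill cry; hill sing

Bigram counts meeting the condition (exactly 4 times):
  cry hill: 4
  hill cry: 4
  hill sing: 4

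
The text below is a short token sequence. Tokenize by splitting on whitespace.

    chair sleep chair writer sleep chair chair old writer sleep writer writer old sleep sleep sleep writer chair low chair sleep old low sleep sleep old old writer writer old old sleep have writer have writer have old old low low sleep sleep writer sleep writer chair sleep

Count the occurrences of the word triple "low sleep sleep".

2

Scanning the 46 overlapping trigram windows for "low sleep sleep":
  position 23–25: low sleep sleep
  position 41–43: low sleep sleep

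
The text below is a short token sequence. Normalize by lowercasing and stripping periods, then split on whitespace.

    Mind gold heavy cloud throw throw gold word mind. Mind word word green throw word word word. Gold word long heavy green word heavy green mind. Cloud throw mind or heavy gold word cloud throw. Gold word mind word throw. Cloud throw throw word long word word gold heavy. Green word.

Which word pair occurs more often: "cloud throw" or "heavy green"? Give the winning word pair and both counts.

"cloud throw" (4 vs 3)

"cloud throw": 4 occurrences
"heavy green": 3 occurrences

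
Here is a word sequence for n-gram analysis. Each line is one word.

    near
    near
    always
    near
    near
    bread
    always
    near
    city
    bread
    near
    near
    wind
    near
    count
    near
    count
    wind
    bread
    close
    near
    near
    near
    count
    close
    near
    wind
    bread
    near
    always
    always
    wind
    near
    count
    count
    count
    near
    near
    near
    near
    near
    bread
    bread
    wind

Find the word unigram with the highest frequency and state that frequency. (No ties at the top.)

Unigram frequencies (highest first):
  near: 20
  bread: 6
  count: 6
  wind: 5
  always: 4
  close: 2
  … (1 more, each ≤ 1)

"near", 20 times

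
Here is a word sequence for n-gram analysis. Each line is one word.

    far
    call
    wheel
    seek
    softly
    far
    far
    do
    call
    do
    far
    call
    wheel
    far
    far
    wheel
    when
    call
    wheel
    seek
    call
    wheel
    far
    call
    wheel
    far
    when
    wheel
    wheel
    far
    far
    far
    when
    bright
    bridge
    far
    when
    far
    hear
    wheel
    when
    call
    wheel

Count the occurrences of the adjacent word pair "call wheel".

6

Scanning the 42 overlapping bigram windows for "call wheel":
  position 2–3: call wheel
  position 12–13: call wheel
  position 18–19: call wheel
  position 21–22: call wheel
  position 24–25: call wheel
  position 42–43: call wheel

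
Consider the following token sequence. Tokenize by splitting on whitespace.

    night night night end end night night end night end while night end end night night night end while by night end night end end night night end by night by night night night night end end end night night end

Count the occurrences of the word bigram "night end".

10

Scanning the 40 overlapping bigram windows for "night end":
  position 3–4: night end
  position 7–8: night end
  position 9–10: night end
  position 12–13: night end
  position 17–18: night end
  position 21–22: night end
  position 23–24: night end
  position 27–28: night end
  position 35–36: night end
  position 40–41: night end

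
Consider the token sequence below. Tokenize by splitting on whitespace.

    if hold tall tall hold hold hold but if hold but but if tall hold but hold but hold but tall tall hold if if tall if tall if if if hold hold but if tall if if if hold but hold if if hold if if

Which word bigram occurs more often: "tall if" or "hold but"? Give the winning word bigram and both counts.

"hold but" (7 vs 3)

"tall if": 3 occurrences
"hold but": 7 occurrences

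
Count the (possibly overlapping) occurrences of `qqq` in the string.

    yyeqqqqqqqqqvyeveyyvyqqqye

8

Sliding a length-3 window over the 26 characters (24 positions):
  position 4–6: qqq
  position 5–7: qqq
  position 6–8: qqq
  position 7–9: qqq
  position 8–10: qqq
  position 9–11: qqq
  position 10–12: qqq
  position 22–24: qqq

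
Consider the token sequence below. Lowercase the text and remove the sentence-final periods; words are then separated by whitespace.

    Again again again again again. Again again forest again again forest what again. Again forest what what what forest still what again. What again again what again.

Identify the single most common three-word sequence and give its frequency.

"again again again", 5 times

Trigram frequencies (highest first):
  again again again: 5
  again again forest: 3
  again forest what: 2
  what again again: 2
  again what again: 2
  again forest again: 1
  … (10 more, each ≤ 1)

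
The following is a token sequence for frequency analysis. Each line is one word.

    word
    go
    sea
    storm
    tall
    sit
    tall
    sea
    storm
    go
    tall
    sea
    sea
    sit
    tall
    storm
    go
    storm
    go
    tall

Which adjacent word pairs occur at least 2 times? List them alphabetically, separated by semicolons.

go tall; sea storm; sit tall; storm go; tall sea

Bigram counts meeting the condition (at least 2 times):
  go tall: 2
  sea storm: 2
  sit tall: 2
  storm go: 3
  tall sea: 2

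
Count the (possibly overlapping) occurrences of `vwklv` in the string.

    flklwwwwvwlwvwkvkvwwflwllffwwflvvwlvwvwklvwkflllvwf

Sliding a length-5 window over the 51 characters (47 positions):
  position 38–42: vwklv

1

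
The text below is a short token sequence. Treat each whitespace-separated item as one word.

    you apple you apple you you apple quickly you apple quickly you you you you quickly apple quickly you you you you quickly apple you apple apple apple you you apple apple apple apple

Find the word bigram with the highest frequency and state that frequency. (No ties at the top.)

"you you", 8 times

Bigram frequencies (highest first):
  you you: 8
  you apple: 6
  apple apple: 5
  apple you: 4
  apple quickly: 3
  quickly you: 3
  … (2 more, each ≤ 2)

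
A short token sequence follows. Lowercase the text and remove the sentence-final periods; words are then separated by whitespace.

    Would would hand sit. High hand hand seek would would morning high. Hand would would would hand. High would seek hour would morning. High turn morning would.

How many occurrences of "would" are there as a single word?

10

Scanning the 27 tokens for "would":
  position 1: would
  position 2: would
  position 9: would
  position 10: would
  position 14: would
  position 15: would
  position 16: would
  position 19: would
  position 22: would
  position 27: would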